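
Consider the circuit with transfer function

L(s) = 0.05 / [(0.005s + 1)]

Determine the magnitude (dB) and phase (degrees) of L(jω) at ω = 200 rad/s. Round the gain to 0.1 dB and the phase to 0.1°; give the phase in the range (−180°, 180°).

At ω = 200 rad/s:
pole (1 + j200·0.005) = 1 + j1 → |·| ≈ 1.4142, ∠ ≈ 45.00°
|L| = 0.05 · 1 / (1.4142) ≈ 0.035356
Gain = 20 log₁₀(0.035356) ≈ -29.03 dB
∠L = (0°) − (45.00°) = -45.00°

-29.0 dB, -45.0°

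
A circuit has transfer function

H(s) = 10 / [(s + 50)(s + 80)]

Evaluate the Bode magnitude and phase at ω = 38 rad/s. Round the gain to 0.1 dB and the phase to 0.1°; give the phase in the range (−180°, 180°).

At s = jω = j38:
pole (s+50): 50 + j38 → |·| = √(50²+38²) = √3944 ≈ 62.801, ∠ = arctan(38/50) ≈ 37.23°
pole (s+80): 80 + j38 → |·| = √(80²+38²) = √7844 ≈ 88.566, ∠ = arctan(38/80) ≈ 25.41°
|H| = 10 / 5562 ≈ 0.0017979
Gain = 20 log₁₀(0.0017979) ≈ -54.90 dB
∠H = 0.00° − 62.64° = -62.64°

-54.9 dB, -62.6°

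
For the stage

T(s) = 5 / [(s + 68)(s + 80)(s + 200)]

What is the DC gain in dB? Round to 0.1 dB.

-106.8 dB

T(0) = 5 / (68·80·200) ≈ 4.5956e-06
20 log₁₀(4.5956e-06) ≈ -106.75 dB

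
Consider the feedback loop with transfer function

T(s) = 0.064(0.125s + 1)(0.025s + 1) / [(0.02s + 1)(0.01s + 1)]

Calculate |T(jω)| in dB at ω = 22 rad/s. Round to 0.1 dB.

-14.4 dB

At ω = 22 rad/s:
zero (1 + j22·0.125) = 1 + j2.75 → |·| ≈ 2.9262, ∠ ≈ 70.02°
zero (1 + j22·0.025) = 1 + j0.55 → |·| ≈ 1.1413, ∠ ≈ 28.81°
pole (1 + j22·0.02) = 1 + j0.44 → |·| ≈ 1.0925, ∠ ≈ 23.75°
pole (1 + j22·0.01) = 1 + j0.22 → |·| ≈ 1.0239, ∠ ≈ 12.41°
|T| = 0.064 · 2.9262 · 1.1413 / (1.0925 · 1.0239) ≈ 0.19108
Gain = 20 log₁₀(0.19108) ≈ -14.38 dB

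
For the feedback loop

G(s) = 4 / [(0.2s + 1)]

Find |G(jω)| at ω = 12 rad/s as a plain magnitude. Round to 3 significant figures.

1.54

At ω = 12 rad/s:
pole (1 + j12·0.2) = 1 + j2.4 → |·| ≈ 2.6, ∠ ≈ 67.38°
|G| = 4 · 1 / (2.6) ≈ 1.5385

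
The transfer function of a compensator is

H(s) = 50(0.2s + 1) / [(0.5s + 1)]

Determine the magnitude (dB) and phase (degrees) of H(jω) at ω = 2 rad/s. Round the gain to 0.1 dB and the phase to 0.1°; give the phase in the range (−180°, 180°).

31.6 dB, -23.2°

At ω = 2 rad/s:
zero (1 + j2·0.2) = 1 + j0.4 → |·| ≈ 1.077, ∠ ≈ 21.80°
pole (1 + j2·0.5) = 1 + j1 → |·| ≈ 1.4142, ∠ ≈ 45.00°
|H| = 50 · 1.077 / (1.4142) ≈ 38.078
Gain = 20 log₁₀(38.078) ≈ 31.61 dB
∠H = (21.80°) − (45.00°) = -23.20°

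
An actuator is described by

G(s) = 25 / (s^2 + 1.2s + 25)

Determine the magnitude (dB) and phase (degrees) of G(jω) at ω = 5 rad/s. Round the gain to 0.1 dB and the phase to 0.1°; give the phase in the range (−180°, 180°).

At s = jω = j5:
quadratic: (j5)² + 1.2·j5 + 25 = 0 + j6 → |·| ≈ 6, ∠ ≈ 90.00°
|G| = 25 / 6 ≈ 4.1667
Gain = 20 log₁₀(4.1667) ≈ 12.40 dB
∠G = 0.00° − 90.00° = -90.00°

12.4 dB, -90.0°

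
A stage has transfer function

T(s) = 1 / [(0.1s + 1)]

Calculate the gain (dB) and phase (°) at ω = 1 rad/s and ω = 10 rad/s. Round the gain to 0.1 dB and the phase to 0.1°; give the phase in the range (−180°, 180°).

ω = 1: -0.0 dB, -5.7°; ω = 10: -3.0 dB, -45.0°

At ω = 1 rad/s:
pole (1 + j1·0.1) = 1 + j0.1 → |·| ≈ 1.005, ∠ ≈ 5.71°
|T| = 1 · 1 / (1.005) ≈ 0.99502
Gain = 20 log₁₀(0.99502) ≈ -0.04 dB
∠T = (0°) − (5.71°) = -5.71°

At ω = 10 rad/s:
pole (1 + j10·0.1) = 1 + j1 → |·| ≈ 1.4142, ∠ ≈ 45.00°
|T| = 1 · 1 / (1.4142) ≈ 0.70711
Gain = 20 log₁₀(0.70711) ≈ -3.01 dB
∠T = (0°) − (45.00°) = -45.00°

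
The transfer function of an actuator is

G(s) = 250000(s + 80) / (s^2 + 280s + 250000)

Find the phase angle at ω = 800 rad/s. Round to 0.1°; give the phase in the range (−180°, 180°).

-65.8°

At s = jω = j800:
zero (s+80): 80 + j800 → |·| = √(80²+800²) = √646400 ≈ 803.99, ∠ = arctan(800/80) ≈ 84.29°
quadratic: (j800)² + 280·j800 + 250000 = -390000 + j224000 → |·| ≈ 4.4975e+05, ∠ ≈ 150.13°
∠G = 84.29° − 150.13° = -65.84°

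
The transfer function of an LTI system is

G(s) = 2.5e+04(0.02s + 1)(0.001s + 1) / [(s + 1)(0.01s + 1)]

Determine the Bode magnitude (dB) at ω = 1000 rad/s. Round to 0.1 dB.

At ω = 1000 rad/s:
zero (1 + j1000·0.02) = 1 + j20 → |·| ≈ 20.025, ∠ ≈ 87.14°
zero (1 + j1000·0.001) = 1 + j1 → |·| ≈ 1.4142, ∠ ≈ 45.00°
pole (1 + j1000·1) = 1 + j1000 → |·| ≈ 1000, ∠ ≈ 89.94°
pole (1 + j1000·0.01) = 1 + j10 → |·| ≈ 10.05, ∠ ≈ 84.29°
|G| = 2.5e+04 · 20.025 · 1.4142 / (1000 · 10.05) ≈ 70.446
Gain = 20 log₁₀(70.446) ≈ 36.96 dB

37.0 dB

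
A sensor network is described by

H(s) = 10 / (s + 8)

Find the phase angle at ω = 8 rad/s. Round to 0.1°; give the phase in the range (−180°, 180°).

Substitute s = j8:
Numerator: 10 = 10 + j0
Denominator: (j8) + 8 = 8 + j8
|N| = √(10² + 0²) ≈ 10, ∠N ≈ 0.00°
|D| = √(8² + 8²) ≈ 11.314, ∠D ≈ 45.00°
∠H = 0.00° − 45.00° = -45.00°

-45.0°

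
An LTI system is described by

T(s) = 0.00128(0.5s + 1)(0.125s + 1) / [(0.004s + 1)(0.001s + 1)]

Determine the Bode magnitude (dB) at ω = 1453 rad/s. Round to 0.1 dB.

At ω = 1453 rad/s:
zero (1 + j1453·0.5) = 1 + j726.5 → |·| ≈ 726.5, ∠ ≈ 89.92°
zero (1 + j1453·0.125) = 1 + j181.625 → |·| ≈ 181.63, ∠ ≈ 89.68°
pole (1 + j1453·0.004) = 1 + j5.812 → |·| ≈ 5.8974, ∠ ≈ 80.24°
pole (1 + j1453·0.001) = 1 + j1.453 → |·| ≈ 1.7639, ∠ ≈ 55.46°
|T| = 0.00128 · 726.5 · 181.63 / (5.8974 · 1.7639) ≈ 16.237
Gain = 20 log₁₀(16.237) ≈ 24.21 dB

24.2 dB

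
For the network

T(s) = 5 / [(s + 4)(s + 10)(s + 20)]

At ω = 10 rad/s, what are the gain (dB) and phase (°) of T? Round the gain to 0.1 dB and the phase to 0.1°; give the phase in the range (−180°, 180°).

At s = jω = j10:
pole (s+4): 4 + j10 → |·| = √(4²+10²) = √116 ≈ 10.77, ∠ = arctan(10/4) ≈ 68.20°
pole (s+10): 10 + j10 → |·| = √(10²+10²) = √200 ≈ 14.142, ∠ = arctan(10/10) ≈ 45.00°
pole (s+20): 20 + j10 → |·| = √(20²+10²) = √500 ≈ 22.361, ∠ = arctan(10/20) ≈ 26.57°
|T| = 5 / 3405.8 ≈ 0.0014681
Gain = 20 log₁₀(0.0014681) ≈ -56.66 dB
∠T = 0.00° − 139.77° = -139.77°

-56.7 dB, -139.8°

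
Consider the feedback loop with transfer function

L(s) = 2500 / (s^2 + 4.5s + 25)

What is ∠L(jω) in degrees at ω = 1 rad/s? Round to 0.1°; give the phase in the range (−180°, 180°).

-10.6°

At s = jω = j1:
quadratic: (j1)² + 4.5·j1 + 25 = 24 + j4.5 → |·| ≈ 24.418, ∠ ≈ 10.62°
∠L = 0.00° − 10.62° = -10.62°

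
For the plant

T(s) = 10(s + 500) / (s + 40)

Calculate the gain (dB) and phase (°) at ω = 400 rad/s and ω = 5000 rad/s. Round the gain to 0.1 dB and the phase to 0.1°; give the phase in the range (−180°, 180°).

ω = 400: 24.0 dB, -45.6°; ω = 5000: 20.0 dB, -5.3°

At s = jω = j400:
zero (s+500): 500 + j400 → |·| = √(500²+400²) = √410000 ≈ 640.31, ∠ = arctan(400/500) ≈ 38.66°
pole (s+40): 40 + j400 → |·| = √(40²+400²) = √161600 ≈ 402, ∠ = arctan(400/40) ≈ 84.29°
|T| = 10 · 640.31 / 402 ≈ 15.928
Gain = 20 log₁₀(15.928) ≈ 24.04 dB
∠T = 38.66° − 84.29° = -45.63°

At s = jω = j5000:
zero (s+500): 500 + j5000 → |·| = √(500²+5000²) = √25250000 ≈ 5024.9, ∠ = arctan(5000/500) ≈ 84.29°
pole (s+40): 40 + j5000 → |·| = √(40²+5000²) = √25001600 ≈ 5000.2, ∠ = arctan(5000/40) ≈ 89.54°
|T| = 10 · 5024.9 / 5000.2 ≈ 10.049
Gain = 20 log₁₀(10.049) ≈ 20.04 dB
∠T = 84.29° − 89.54° = -5.25°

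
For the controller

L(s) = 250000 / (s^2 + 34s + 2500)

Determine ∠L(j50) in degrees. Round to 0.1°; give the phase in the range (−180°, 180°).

At s = jω = j50:
quadratic: (j50)² + 34·j50 + 2500 = 0 + j1700 → |·| ≈ 1700, ∠ ≈ 90.00°
∠L = 0.00° − 90.00° = -90.00°

-90.0°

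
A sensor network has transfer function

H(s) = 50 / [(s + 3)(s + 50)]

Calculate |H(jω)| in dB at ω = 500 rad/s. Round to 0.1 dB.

-74.0 dB

At s = jω = j500:
pole (s+3): 3 + j500 → |·| = √(3²+500²) = √250009 ≈ 500.01, ∠ = arctan(500/3) ≈ 89.66°
pole (s+50): 50 + j500 → |·| = √(50²+500²) = √252500 ≈ 502.49, ∠ = arctan(500/50) ≈ 84.29°
|H| = 50 / 2.5125e+05 ≈ 0.000199
Gain = 20 log₁₀(0.000199) ≈ -74.02 dB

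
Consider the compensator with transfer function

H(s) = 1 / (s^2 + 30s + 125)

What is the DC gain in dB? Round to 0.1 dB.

-41.9 dB

H(0) = 1 / 125 = 0.008
20 log₁₀(0.008) ≈ -41.94 dB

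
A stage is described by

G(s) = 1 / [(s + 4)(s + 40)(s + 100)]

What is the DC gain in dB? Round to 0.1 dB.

-84.1 dB

G(0) = 1 / (4·40·100) = 6.25e-05
20 log₁₀(6.25e-05) ≈ -84.08 dB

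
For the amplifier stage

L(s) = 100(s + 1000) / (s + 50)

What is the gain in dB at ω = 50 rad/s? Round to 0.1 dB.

At s = jω = j50:
zero (s+1000): 1000 + j50 → |·| = √(1000²+50²) = √1002500 ≈ 1001.2, ∠ = arctan(50/1000) ≈ 2.86°
pole (s+50): 50 + j50 → |·| = √(50²+50²) = √5000 ≈ 70.711, ∠ = arctan(50/50) ≈ 45.00°
|L| = 100 · 1001.2 / 70.711 ≈ 1415.9
Gain = 20 log₁₀(1415.9) ≈ 63.02 dB

63.0 dB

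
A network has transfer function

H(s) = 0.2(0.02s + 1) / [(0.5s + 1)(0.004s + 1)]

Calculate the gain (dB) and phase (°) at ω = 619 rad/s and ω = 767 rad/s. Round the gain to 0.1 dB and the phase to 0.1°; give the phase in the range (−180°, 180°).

At ω = 619 rad/s:
zero (1 + j619·0.02) = 1 + j12.38 → |·| ≈ 12.42, ∠ ≈ 85.38°
pole (1 + j619·0.5) = 1 + j309.5 → |·| ≈ 309.5, ∠ ≈ 89.81°
pole (1 + j619·0.004) = 1 + j2.476 → |·| ≈ 2.6703, ∠ ≈ 68.01°
|H| = 0.2 · 12.42 / (309.5 · 2.6703) ≈ 0.0030056
Gain = 20 log₁₀(0.0030056) ≈ -50.44 dB
∠H = (85.38°) − (89.81° + 68.01°) = -72.44°

At ω = 767 rad/s:
zero (1 + j767·0.02) = 1 + j15.34 → |·| ≈ 15.373, ∠ ≈ 86.27°
pole (1 + j767·0.5) = 1 + j383.5 → |·| ≈ 383.5, ∠ ≈ 89.85°
pole (1 + j767·0.004) = 1 + j3.068 → |·| ≈ 3.2269, ∠ ≈ 71.95°
|H| = 0.2 · 15.373 / (383.5 · 3.2269) ≈ 0.0024845
Gain = 20 log₁₀(0.0024845) ≈ -52.10 dB
∠H = (86.27°) − (89.85° + 71.95°) = -75.53°

ω = 619: -50.4 dB, -72.4°; ω = 767: -52.1 dB, -75.5°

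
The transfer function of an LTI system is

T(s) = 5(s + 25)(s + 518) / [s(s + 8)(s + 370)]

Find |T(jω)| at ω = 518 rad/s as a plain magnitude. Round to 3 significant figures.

0.0111

At s = jω = j518:
zero (s+25): 25 + j518 → |·| = √(25²+518²) = √268949 ≈ 518.6, ∠ = arctan(518/25) ≈ 87.24°
zero (s+518): 518 + j518 → |·| = √(518²+518²) = √536648 ≈ 732.56, ∠ = arctan(518/518) ≈ 45.00°
pole (s+8): 8 + j518 → |·| = √(8²+518²) = √268388 ≈ 518.06, ∠ = arctan(518/8) ≈ 89.12°
pole (s+370): 370 + j518 → |·| = √(370²+518²) = √405224 ≈ 636.57, ∠ = arctan(518/370) ≈ 54.46°
pole at origin: |s| = 518, ∠ = 90.00° (in denominator)
|T| = 5 · 3.7991e+05 / 1.7083e+08 ≈ 0.01112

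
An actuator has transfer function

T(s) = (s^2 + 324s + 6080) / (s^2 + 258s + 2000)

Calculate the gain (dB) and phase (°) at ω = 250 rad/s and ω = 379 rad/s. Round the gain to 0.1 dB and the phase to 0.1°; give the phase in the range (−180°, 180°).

ω = 250: 1.0 dB, -8.3°; ω = 379: 0.6 dB, -7.1°

Substitute s = j250:
Numerator: (j250)^2 + 324(j250) + 6080 = -56420 + j81000
Denominator: (j250)^2 + 258(j250) + 2000 = -60500 + j64500
|N| = √(56420² + 81000²) ≈ 98713, ∠N ≈ 124.86°
|D| = √(60500² + 64500²) ≈ 88434, ∠D ≈ 133.17°
|T| = 98713 / 88434 ≈ 1.1162
Gain = 20 log₁₀(1.1162) ≈ 0.95 dB
∠T = 124.86° − 133.17° = -8.31°

Substitute s = j379:
Numerator: (j379)^2 + 324(j379) + 6080 = -137561 + j122796
Denominator: (j379)^2 + 258(j379) + 2000 = -141641 + j97782
|N| = √(137561² + 122796²) ≈ 1.844e+05, ∠N ≈ 138.25°
|D| = √(141641² + 97782²) ≈ 1.7211e+05, ∠D ≈ 145.38°
|T| = 1.844e+05 / 1.7211e+05 ≈ 1.0714
Gain = 20 log₁₀(1.0714) ≈ 0.60 dB
∠T = 138.25° − 145.38° = -7.13°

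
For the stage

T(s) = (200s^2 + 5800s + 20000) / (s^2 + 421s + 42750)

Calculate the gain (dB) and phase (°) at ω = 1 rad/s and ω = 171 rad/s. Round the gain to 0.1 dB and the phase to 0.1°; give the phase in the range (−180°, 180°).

Substitute s = j1:
Numerator: 200(j1)^2 + 5800(j1) + 20000 = 19800 + j5800
Denominator: (j1)^2 + 421(j1) + 42750 = 42749 + j421
|N| = √(19800² + 5800²) ≈ 20632, ∠N ≈ 16.33°
|D| = √(42749² + 421²) ≈ 42751, ∠D ≈ 0.56°
|T| = 20632 / 42751 ≈ 0.48261
Gain = 20 log₁₀(0.48261) ≈ -6.33 dB
∠T = 16.33° − 0.56° = 15.77°

Substitute s = j171:
Numerator: 200(j171)^2 + 5800(j171) + 20000 = -5828200 + j991800
Denominator: (j171)^2 + 421(j171) + 42750 = 13509 + j71991
|N| = √(5828200² + 991800²) ≈ 5.912e+06, ∠N ≈ 170.34°
|D| = √(13509² + 71991²) ≈ 73248, ∠D ≈ 79.37°
|T| = 5.912e+06 / 73248 ≈ 80.712
Gain = 20 log₁₀(80.712) ≈ 38.14 dB
∠T = 170.34° − 79.37° = 90.97°

ω = 1: -6.3 dB, 15.8°; ω = 171: 38.1 dB, 91.0°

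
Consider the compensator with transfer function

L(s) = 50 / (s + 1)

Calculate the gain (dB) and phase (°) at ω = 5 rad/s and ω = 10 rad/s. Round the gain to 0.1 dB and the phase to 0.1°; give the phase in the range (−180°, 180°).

ω = 5: 19.8 dB, -78.7°; ω = 10: 13.9 dB, -84.3°

Substitute s = j5:
Numerator: 50 = 50 + j0
Denominator: (j5) + 1 = 1 + j5
|N| = √(50² + 0²) ≈ 50, ∠N ≈ 0.00°
|D| = √(1² + 5²) ≈ 5.099, ∠D ≈ 78.69°
|L| = 50 / 5.099 ≈ 9.8058
Gain = 20 log₁₀(9.8058) ≈ 19.83 dB
∠L = 0.00° − 78.69° = -78.69°

Substitute s = j10:
Numerator: 50 = 50 + j0
Denominator: (j10) + 1 = 1 + j10
|N| = √(50² + 0²) ≈ 50, ∠N ≈ 0.00°
|D| = √(1² + 10²) ≈ 10.05, ∠D ≈ 84.29°
|L| = 50 / 10.05 ≈ 4.9751
Gain = 20 log₁₀(4.9751) ≈ 13.94 dB
∠L = 0.00° − 84.29° = -84.29°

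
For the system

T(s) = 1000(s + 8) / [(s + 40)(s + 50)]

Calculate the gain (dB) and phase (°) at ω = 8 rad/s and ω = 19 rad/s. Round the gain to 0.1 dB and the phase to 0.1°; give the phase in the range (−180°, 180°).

At s = jω = j8:
zero (s+8): 8 + j8 → |·| = √(8²+8²) = √128 ≈ 11.314, ∠ = arctan(8/8) ≈ 45.00°
pole (s+40): 40 + j8 → |·| = √(40²+8²) = √1664 ≈ 40.792, ∠ = arctan(8/40) ≈ 11.31°
pole (s+50): 50 + j8 → |·| = √(50²+8²) = √2564 ≈ 50.636, ∠ = arctan(8/50) ≈ 9.09°
|T| = 1000 · 11.314 / 2065.5 ≈ 5.4776
Gain = 20 log₁₀(5.4776) ≈ 14.77 dB
∠T = 45.00° − 20.40° = 24.60°

At s = jω = j19:
zero (s+8): 8 + j19 → |·| = √(8²+19²) = √425 ≈ 20.616, ∠ = arctan(19/8) ≈ 67.17°
pole (s+40): 40 + j19 → |·| = √(40²+19²) = √1961 ≈ 44.283, ∠ = arctan(19/40) ≈ 25.41°
pole (s+50): 50 + j19 → |·| = √(50²+19²) = √2861 ≈ 53.488, ∠ = arctan(19/50) ≈ 20.81°
|T| = 1000 · 20.616 / 2368.6 ≈ 8.7039
Gain = 20 log₁₀(8.7039) ≈ 18.79 dB
∠T = 67.17° − 46.22° = 20.95°

ω = 8: 14.8 dB, 24.6°; ω = 19: 18.8 dB, 21.0°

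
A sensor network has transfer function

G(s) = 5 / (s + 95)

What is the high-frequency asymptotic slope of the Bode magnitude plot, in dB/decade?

-20 dB/decade

Each pole contributes −20 dB/decade at high frequency; each zero contributes +20 dB/decade.
Net: 0 zero(s) − 1 pole(s) → -20 dB/decade.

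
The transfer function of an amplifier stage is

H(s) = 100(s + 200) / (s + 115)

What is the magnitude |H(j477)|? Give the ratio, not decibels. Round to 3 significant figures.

105

At s = jω = j477:
zero (s+200): 200 + j477 → |·| = √(200²+477²) = √267529 ≈ 517.23, ∠ = arctan(477/200) ≈ 67.25°
pole (s+115): 115 + j477 → |·| = √(115²+477²) = √240754 ≈ 490.67, ∠ = arctan(477/115) ≈ 76.45°
|H| = 100 · 517.23 / 490.67 ≈ 105.41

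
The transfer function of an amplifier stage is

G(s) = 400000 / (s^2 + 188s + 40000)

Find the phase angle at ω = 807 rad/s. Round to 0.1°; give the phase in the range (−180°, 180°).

-166.1°

At s = jω = j807:
quadratic: (j807)² + 188·j807 + 40000 = -611249 + j151716 → |·| ≈ 6.298e+05, ∠ ≈ 166.06°
∠G = 0.00° − 166.06° = -166.06°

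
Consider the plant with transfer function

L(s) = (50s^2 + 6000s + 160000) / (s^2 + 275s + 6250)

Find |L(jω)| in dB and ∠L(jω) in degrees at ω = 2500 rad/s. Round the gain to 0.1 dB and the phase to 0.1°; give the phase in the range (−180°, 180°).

Substitute s = j2500:
Numerator: 50(j2500)^2 + 6000(j2500) + 160000 = -312340000 + j15000000
Denominator: (j2500)^2 + 275(j2500) + 6250 = -6243750 + j687500
|N| = √(312340000² + 15000000²) ≈ 3.127e+08, ∠N ≈ 177.25°
|D| = √(6243750² + 687500²) ≈ 6.2815e+06, ∠D ≈ 173.72°
|L| = 3.127e+08 / 6.2815e+06 ≈ 49.781
Gain = 20 log₁₀(49.781) ≈ 33.94 dB
∠L = 177.25° − 173.72° = 3.53°

33.9 dB, 3.5°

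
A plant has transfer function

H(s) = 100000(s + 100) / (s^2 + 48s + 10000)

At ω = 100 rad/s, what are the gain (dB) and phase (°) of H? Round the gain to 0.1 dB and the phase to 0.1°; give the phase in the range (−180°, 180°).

At s = jω = j100:
zero (s+100): 100 + j100 → |·| = √(100²+100²) = √20000 ≈ 141.42, ∠ = arctan(100/100) ≈ 45.00°
quadratic: (j100)² + 48·j100 + 10000 = 0 + j4800 → |·| ≈ 4800, ∠ ≈ 90.00°
|H| = 100000 · 141.42 / 4800 ≈ 2946.2
Gain = 20 log₁₀(2946.2) ≈ 69.39 dB
∠H = 45.00° − 90.00° = -45.00°

69.4 dB, -45.0°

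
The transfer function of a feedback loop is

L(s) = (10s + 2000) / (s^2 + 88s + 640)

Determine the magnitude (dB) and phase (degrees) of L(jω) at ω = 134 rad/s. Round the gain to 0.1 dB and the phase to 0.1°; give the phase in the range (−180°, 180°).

-18.8 dB, -111.9°

Substitute s = j134:
Numerator: 10(j134) + 2000 = 2000 + j1340
Denominator: (j134)^2 + 88(j134) + 640 = -17316 + j11792
|N| = √(2000² + 1340²) ≈ 2407.4, ∠N ≈ 33.82°
|D| = √(17316² + 11792²) ≈ 20950, ∠D ≈ 145.75°
|L| = 2407.4 / 20950 ≈ 0.11491
Gain = 20 log₁₀(0.11491) ≈ -18.79 dB
∠L = 33.82° − 145.75° = -111.93°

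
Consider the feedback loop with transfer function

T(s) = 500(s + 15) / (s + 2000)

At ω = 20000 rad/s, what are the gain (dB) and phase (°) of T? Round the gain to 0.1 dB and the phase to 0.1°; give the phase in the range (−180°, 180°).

53.9 dB, 5.7°

At s = jω = j20000:
zero (s+15): 15 + j20000 → |·| = √(15²+20000²) = √400000225 ≈ 20000, ∠ = arctan(20000/15) ≈ 89.96°
pole (s+2000): 2000 + j20000 → |·| = √(2000²+20000²) = √404000000 ≈ 20100, ∠ = arctan(20000/2000) ≈ 84.29°
|T| = 500 · 20000 / 20100 ≈ 497.51
Gain = 20 log₁₀(497.51) ≈ 53.94 dB
∠T = 89.96° − 84.29° = 5.67°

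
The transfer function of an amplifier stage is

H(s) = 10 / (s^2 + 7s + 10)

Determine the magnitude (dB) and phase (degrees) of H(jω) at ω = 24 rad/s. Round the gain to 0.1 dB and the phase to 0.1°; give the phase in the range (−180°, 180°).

Substitute s = j24:
Numerator: 10 = 10 + j0
Denominator: (j24)^2 + 7(j24) + 10 = -566 + j168
|N| = √(10² + 0²) ≈ 10, ∠N ≈ 0.00°
|D| = √(566² + 168²) ≈ 590.41, ∠D ≈ 163.47°
|H| = 10 / 590.41 ≈ 0.016937
Gain = 20 log₁₀(0.016937) ≈ -35.42 dB
∠H = 0.00° − 163.47° = -163.47°

-35.4 dB, -163.5°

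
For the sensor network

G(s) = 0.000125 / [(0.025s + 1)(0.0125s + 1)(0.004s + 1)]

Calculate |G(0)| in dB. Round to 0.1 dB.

G(0) = 0.000125 · 1 / 1 = 0.000125
20 log₁₀(0.000125) ≈ -78.06 dB

-78.1 dB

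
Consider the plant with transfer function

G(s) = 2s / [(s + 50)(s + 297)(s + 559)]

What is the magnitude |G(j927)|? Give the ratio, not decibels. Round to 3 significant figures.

At s = jω = j927:
zero at origin: s = j927 → |·| = 927, ∠ = 90.00°
pole (s+50): 50 + j927 → |·| = √(50²+927²) = √861829 ≈ 928.35, ∠ = arctan(927/50) ≈ 86.91°
pole (s+297): 297 + j927 → |·| = √(297²+927²) = √947538 ≈ 973.42, ∠ = arctan(927/297) ≈ 72.24°
pole (s+559): 559 + j927 → |·| = √(559²+927²) = √1171810 ≈ 1082.5, ∠ = arctan(927/559) ≈ 58.91°
|G| = 2 · 927 / 9.7823e+08 ≈ 1.8953e-06

1.90e-06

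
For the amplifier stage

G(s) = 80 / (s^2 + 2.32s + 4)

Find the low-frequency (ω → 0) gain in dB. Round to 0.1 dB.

G(0) = 80 / 4 = 20
20 log₁₀(20) ≈ 26.02 dB

26.0 dB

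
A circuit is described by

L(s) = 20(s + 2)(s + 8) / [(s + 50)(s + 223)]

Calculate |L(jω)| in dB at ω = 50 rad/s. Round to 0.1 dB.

At s = jω = j50:
zero (s+2): 2 + j50 → |·| = √(2²+50²) = √2504 ≈ 50.04, ∠ = arctan(50/2) ≈ 87.71°
zero (s+8): 8 + j50 → |·| = √(8²+50²) = √2564 ≈ 50.636, ∠ = arctan(50/8) ≈ 80.91°
pole (s+50): 50 + j50 → |·| = √(50²+50²) = √5000 ≈ 70.711, ∠ = arctan(50/50) ≈ 45.00°
pole (s+223): 223 + j50 → |·| = √(223²+50²) = √52229 ≈ 228.54, ∠ = arctan(50/223) ≈ 12.64°
|L| = 20 · 2533.8 / 16160 ≈ 3.1359
Gain = 20 log₁₀(3.1359) ≈ 9.93 dB

9.9 dB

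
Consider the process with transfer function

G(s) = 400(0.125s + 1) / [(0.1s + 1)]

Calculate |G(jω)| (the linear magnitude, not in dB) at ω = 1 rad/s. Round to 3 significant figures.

401

At ω = 1 rad/s:
zero (1 + j1·0.125) = 1 + j0.125 → |·| ≈ 1.0078, ∠ ≈ 7.13°
pole (1 + j1·0.1) = 1 + j0.1 → |·| ≈ 1.005, ∠ ≈ 5.71°
|G| = 400 · 1.0078 / (1.005) ≈ 401.11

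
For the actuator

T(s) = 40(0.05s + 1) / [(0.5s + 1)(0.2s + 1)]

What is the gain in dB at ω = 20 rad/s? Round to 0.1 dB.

At ω = 20 rad/s:
zero (1 + j20·0.05) = 1 + j1 → |·| ≈ 1.4142, ∠ ≈ 45.00°
pole (1 + j20·0.5) = 1 + j10 → |·| ≈ 10.05, ∠ ≈ 84.29°
pole (1 + j20·0.2) = 1 + j4 → |·| ≈ 4.1231, ∠ ≈ 75.96°
|T| = 40 · 1.4142 / (10.05 · 4.1231) ≈ 1.3652
Gain = 20 log₁₀(1.3652) ≈ 2.70 dB

2.7 dB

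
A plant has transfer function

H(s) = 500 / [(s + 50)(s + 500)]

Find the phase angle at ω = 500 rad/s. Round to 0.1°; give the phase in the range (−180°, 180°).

-129.3°

At s = jω = j500:
pole (s+50): 50 + j500 → |·| = √(50²+500²) = √252500 ≈ 502.49, ∠ = arctan(500/50) ≈ 84.29°
pole (s+500): 500 + j500 → |·| = √(500²+500²) = √500000 ≈ 707.11, ∠ = arctan(500/500) ≈ 45.00°
∠H = 0.00° − 129.29° = -129.29°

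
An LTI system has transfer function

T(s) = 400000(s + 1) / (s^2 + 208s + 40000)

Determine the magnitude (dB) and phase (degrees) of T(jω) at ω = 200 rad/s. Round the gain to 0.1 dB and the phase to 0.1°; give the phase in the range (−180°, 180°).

65.7 dB, -0.3°

At s = jω = j200:
zero (s+1): 1 + j200 → |·| = √(1²+200²) = √40001 ≈ 200, ∠ = arctan(200/1) ≈ 89.71°
quadratic: (j200)² + 208·j200 + 40000 = 0 + j41600 → |·| ≈ 41600, ∠ ≈ 90.00°
|T| = 400000 · 200 / 41600 ≈ 1923.1
Gain = 20 log₁₀(1923.1) ≈ 65.68 dB
∠T = 89.71° − 90.00° = -0.29°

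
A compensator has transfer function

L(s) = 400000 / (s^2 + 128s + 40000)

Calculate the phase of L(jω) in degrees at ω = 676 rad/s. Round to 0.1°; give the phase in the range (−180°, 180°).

-168.3°

At s = jω = j676:
quadratic: (j676)² + 128·j676 + 40000 = -416976 + j86528 → |·| ≈ 4.2586e+05, ∠ ≈ 168.28°
∠L = 0.00° − 168.28° = -168.28°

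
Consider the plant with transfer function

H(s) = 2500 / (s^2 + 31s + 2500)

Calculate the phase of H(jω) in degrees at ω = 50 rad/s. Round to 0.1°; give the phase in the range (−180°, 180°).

At s = jω = j50:
quadratic: (j50)² + 31·j50 + 2500 = 0 + j1550 → |·| ≈ 1550, ∠ ≈ 90.00°
∠H = 0.00° − 90.00° = -90.00°

-90.0°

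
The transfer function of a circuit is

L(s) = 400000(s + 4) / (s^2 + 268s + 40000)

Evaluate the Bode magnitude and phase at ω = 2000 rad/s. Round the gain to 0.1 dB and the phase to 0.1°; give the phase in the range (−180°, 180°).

46.0 dB, -82.4°

At s = jω = j2000:
zero (s+4): 4 + j2000 → |·| = √(4²+2000²) = √4000016 ≈ 2000, ∠ = arctan(2000/4) ≈ 89.89°
quadratic: (j2000)² + 268·j2000 + 40000 = -3960000 + j536000 → |·| ≈ 3.9961e+06, ∠ ≈ 172.29°
|L| = 400000 · 2000 / 3.9961e+06 ≈ 200.2
Gain = 20 log₁₀(200.2) ≈ 46.03 dB
∠L = 89.89° − 172.29° = -82.40°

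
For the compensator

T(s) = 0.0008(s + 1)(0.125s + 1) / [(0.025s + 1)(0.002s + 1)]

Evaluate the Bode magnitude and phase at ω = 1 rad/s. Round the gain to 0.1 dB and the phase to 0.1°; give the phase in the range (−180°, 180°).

At ω = 1 rad/s:
zero (1 + j1·1) = 1 + j1 → |·| ≈ 1.4142, ∠ ≈ 45.00°
zero (1 + j1·0.125) = 1 + j0.125 → |·| ≈ 1.0078, ∠ ≈ 7.13°
pole (1 + j1·0.025) = 1 + j0.025 → |·| ≈ 1.0003, ∠ ≈ 1.43°
pole (1 + j1·0.002) = 1 + j0.002 → |·| ≈ 1, ∠ ≈ 0.11°
|T| = 0.0008 · 1.4142 · 1.0078 / (1.0003 · 1) ≈ 0.0011398
Gain = 20 log₁₀(0.0011398) ≈ -58.86 dB
∠T = (45.00° + 7.13°) − (1.43° + 0.11°) = 50.59°

-58.9 dB, 50.6°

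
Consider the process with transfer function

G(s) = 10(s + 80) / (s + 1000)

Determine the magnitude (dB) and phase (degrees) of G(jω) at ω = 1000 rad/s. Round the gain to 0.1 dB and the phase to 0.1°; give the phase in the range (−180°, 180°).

At s = jω = j1000:
zero (s+80): 80 + j1000 → |·| = √(80²+1000²) = √1006400 ≈ 1003.2, ∠ = arctan(1000/80) ≈ 85.43°
pole (s+1000): 1000 + j1000 → |·| = √(1000²+1000²) = √2000000 ≈ 1414.2, ∠ = arctan(1000/1000) ≈ 45.00°
|G| = 10 · 1003.2 / 1414.2 ≈ 7.0938
Gain = 20 log₁₀(7.0938) ≈ 17.02 dB
∠G = 85.43° − 45.00° = 40.43°

17.0 dB, 40.4°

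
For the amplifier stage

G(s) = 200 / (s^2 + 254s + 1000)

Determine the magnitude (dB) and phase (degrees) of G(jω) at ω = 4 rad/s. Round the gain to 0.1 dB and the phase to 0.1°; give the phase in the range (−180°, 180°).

-17.0 dB, -45.9°

Substitute s = j4:
Numerator: 200 = 200 + j0
Denominator: (j4)^2 + 254(j4) + 1000 = 984 + j1016
|N| = √(200² + 0²) ≈ 200, ∠N ≈ 0.00°
|D| = √(984² + 1016²) ≈ 1414.4, ∠D ≈ 45.92°
|G| = 200 / 1414.4 ≈ 0.1414
Gain = 20 log₁₀(0.1414) ≈ -16.99 dB
∠G = 0.00° − 45.92° = -45.92°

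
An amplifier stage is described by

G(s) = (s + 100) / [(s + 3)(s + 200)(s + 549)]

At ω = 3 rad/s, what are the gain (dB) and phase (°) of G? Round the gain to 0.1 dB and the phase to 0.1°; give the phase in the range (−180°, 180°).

-73.4 dB, -44.5°

At s = jω = j3:
zero (s+100): 100 + j3 → |·| = √(100²+3²) = √10009 ≈ 100.04, ∠ = arctan(3/100) ≈ 1.72°
pole (s+3): 3 + j3 → |·| = √(3²+3²) = √18 ≈ 4.2426, ∠ = arctan(3/3) ≈ 45.00°
pole (s+200): 200 + j3 → |·| = √(200²+3²) = √40009 ≈ 200.02, ∠ = arctan(3/200) ≈ 0.86°
pole (s+549): 549 + j3 → |·| = √(549²+3²) = √301410 ≈ 549.01, ∠ = arctan(3/549) ≈ 0.31°
|G| = 1 · 100.04 / 4.6589e+05 ≈ 0.00021473
Gain = 20 log₁₀(0.00021473) ≈ -73.36 dB
∠G = 1.72° − 46.17° = -44.45°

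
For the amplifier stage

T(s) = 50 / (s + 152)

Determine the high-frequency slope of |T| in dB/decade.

Each pole contributes −20 dB/decade at high frequency; each zero contributes +20 dB/decade.
Net: 0 zero(s) − 1 pole(s) → -20 dB/decade.

-20 dB/decade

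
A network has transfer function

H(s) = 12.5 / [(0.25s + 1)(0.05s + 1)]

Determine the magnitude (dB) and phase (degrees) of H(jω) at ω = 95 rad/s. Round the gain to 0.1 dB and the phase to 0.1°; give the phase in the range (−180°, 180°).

At ω = 95 rad/s:
pole (1 + j95·0.25) = 1 + j23.75 → |·| ≈ 23.771, ∠ ≈ 87.59°
pole (1 + j95·0.05) = 1 + j4.75 → |·| ≈ 4.8541, ∠ ≈ 78.11°
|H| = 12.5 · 1 / (23.771 · 4.8541) ≈ 0.10833
Gain = 20 log₁₀(0.10833) ≈ -19.31 dB
∠H = (0°) − (87.59° + 78.11°) = -165.70°

-19.3 dB, -165.7°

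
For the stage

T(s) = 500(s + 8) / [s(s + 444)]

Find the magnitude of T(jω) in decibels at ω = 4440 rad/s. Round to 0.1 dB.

At s = jω = j4440:
zero (s+8): 8 + j4440 → |·| = √(8²+4440²) = √19713664 ≈ 4440, ∠ = arctan(4440/8) ≈ 89.90°
pole (s+444): 444 + j4440 → |·| = √(444²+4440²) = √19910736 ≈ 4462.1, ∠ = arctan(4440/444) ≈ 84.29°
pole at origin: |s| = 4440, ∠ = 90.00° (in denominator)
|T| = 500 · 4440 / 1.9812e+07 ≈ 0.11205
Gain = 20 log₁₀(0.11205) ≈ -19.01 dB

-19.0 dB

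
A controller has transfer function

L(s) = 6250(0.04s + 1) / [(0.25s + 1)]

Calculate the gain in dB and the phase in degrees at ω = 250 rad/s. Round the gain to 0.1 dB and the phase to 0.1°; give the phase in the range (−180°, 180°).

At ω = 250 rad/s:
zero (1 + j250·0.04) = 1 + j10 → |·| ≈ 10.05, ∠ ≈ 84.29°
pole (1 + j250·0.25) = 1 + j62.5 → |·| ≈ 62.508, ∠ ≈ 89.08°
|L| = 6250 · 10.05 / (62.508) ≈ 1004.9
Gain = 20 log₁₀(1004.9) ≈ 60.04 dB
∠L = (84.29°) − (89.08°) = -4.79°

60.0 dB, -4.8°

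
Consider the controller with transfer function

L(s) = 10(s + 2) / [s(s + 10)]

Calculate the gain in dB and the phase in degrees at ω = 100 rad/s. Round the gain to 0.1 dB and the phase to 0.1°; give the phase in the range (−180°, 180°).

At s = jω = j100:
zero (s+2): 2 + j100 → |·| = √(2²+100²) = √10004 ≈ 100.02, ∠ = arctan(100/2) ≈ 88.85°
pole (s+10): 10 + j100 → |·| = √(10²+100²) = √10100 ≈ 100.5, ∠ = arctan(100/10) ≈ 84.29°
pole at origin: |s| = 100, ∠ = 90.00° (in denominator)
|L| = 10 · 100.02 / 10050 ≈ 0.099522
Gain = 20 log₁₀(0.099522) ≈ -20.04 dB
∠L = 88.85° − 174.29° = -85.44°

-20.0 dB, -85.4°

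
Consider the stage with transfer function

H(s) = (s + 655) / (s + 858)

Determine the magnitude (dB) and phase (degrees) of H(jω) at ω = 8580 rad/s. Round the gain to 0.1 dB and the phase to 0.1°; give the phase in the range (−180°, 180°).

At s = jω = j8580:
zero (s+655): 655 + j8580 → |·| = √(655²+8580²) = √74045425 ≈ 8605, ∠ = arctan(8580/655) ≈ 85.63°
pole (s+858): 858 + j8580 → |·| = √(858²+8580²) = √74352564 ≈ 8622.8, ∠ = arctan(8580/858) ≈ 84.29°
|H| = 1 · 8605 / 8622.8 ≈ 0.99794
Gain = 20 log₁₀(0.99794) ≈ -0.02 dB
∠H = 85.63° − 84.29° = 1.34°

-0.0 dB, 1.3°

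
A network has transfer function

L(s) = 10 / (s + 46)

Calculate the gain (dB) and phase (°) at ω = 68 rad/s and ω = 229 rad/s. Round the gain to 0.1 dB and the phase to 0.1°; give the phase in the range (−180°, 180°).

ω = 68: -18.3 dB, -55.9°; ω = 229: -27.4 dB, -78.6°

Substitute s = j68:
Numerator: 10 = 10 + j0
Denominator: (j68) + 46 = 46 + j68
|N| = √(10² + 0²) ≈ 10, ∠N ≈ 0.00°
|D| = √(46² + 68²) ≈ 82.098, ∠D ≈ 55.92°
|L| = 10 / 82.098 ≈ 0.12181
Gain = 20 log₁₀(0.12181) ≈ -18.29 dB
∠L = 0.00° − 55.92° = -55.92°

Substitute s = j229:
Numerator: 10 = 10 + j0
Denominator: (j229) + 46 = 46 + j229
|N| = √(10² + 0²) ≈ 10, ∠N ≈ 0.00°
|D| = √(46² + 229²) ≈ 233.57, ∠D ≈ 78.64°
|L| = 10 / 233.57 ≈ 0.042814
Gain = 20 log₁₀(0.042814) ≈ -27.37 dB
∠L = 0.00° − 78.64° = -78.64°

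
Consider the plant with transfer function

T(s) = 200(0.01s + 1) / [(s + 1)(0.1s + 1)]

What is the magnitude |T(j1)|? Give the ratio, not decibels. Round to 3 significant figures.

At ω = 1 rad/s:
zero (1 + j1·0.01) = 1 + j0.01 → |·| ≈ 1, ∠ ≈ 0.57°
pole (1 + j1·1) = 1 + j1 → |·| ≈ 1.4142, ∠ ≈ 45.00°
pole (1 + j1·0.1) = 1 + j0.1 → |·| ≈ 1.005, ∠ ≈ 5.71°
|T| = 200 · 1 / (1.4142 · 1.005) ≈ 140.72

141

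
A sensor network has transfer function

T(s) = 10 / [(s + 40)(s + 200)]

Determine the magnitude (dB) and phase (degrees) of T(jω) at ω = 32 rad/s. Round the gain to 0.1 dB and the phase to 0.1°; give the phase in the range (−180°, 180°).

At s = jω = j32:
pole (s+40): 40 + j32 → |·| = √(40²+32²) = √2624 ≈ 51.225, ∠ = arctan(32/40) ≈ 38.66°
pole (s+200): 200 + j32 → |·| = √(200²+32²) = √41024 ≈ 202.54, ∠ = arctan(32/200) ≈ 9.09°
|T| = 10 / 10375 ≈ 0.00096386
Gain = 20 log₁₀(0.00096386) ≈ -60.32 dB
∠T = 0.00° − 47.75° = -47.75°

-60.3 dB, -47.8°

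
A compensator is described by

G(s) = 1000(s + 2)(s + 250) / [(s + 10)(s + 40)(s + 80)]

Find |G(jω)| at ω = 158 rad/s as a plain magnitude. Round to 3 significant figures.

At s = jω = j158:
zero (s+2): 2 + j158 → |·| = √(2²+158²) = √24968 ≈ 158.01, ∠ = arctan(158/2) ≈ 89.27°
zero (s+250): 250 + j158 → |·| = √(250²+158²) = √87464 ≈ 295.74, ∠ = arctan(158/250) ≈ 32.29°
pole (s+10): 10 + j158 → |·| = √(10²+158²) = √25064 ≈ 158.32, ∠ = arctan(158/10) ≈ 86.38°
pole (s+40): 40 + j158 → |·| = √(40²+158²) = √26564 ≈ 162.98, ∠ = arctan(158/40) ≈ 75.79°
pole (s+80): 80 + j158 → |·| = √(80²+158²) = √31364 ≈ 177.1, ∠ = arctan(158/80) ≈ 63.15°
|G| = 1000 · 46730 / 4.5697e+06 ≈ 10.226

10.2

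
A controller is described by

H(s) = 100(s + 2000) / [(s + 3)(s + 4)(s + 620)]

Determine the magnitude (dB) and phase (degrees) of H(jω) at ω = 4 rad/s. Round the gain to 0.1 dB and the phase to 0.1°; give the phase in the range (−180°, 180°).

At s = jω = j4:
zero (s+2000): 2000 + j4 → |·| = √(2000²+4²) = √4000016 ≈ 2000, ∠ = arctan(4/2000) ≈ 0.11°
pole (s+3): 3 + j4 → |·| = √(3²+4²) = √25 ≈ 5, ∠ = arctan(4/3) ≈ 53.13°
pole (s+4): 4 + j4 → |·| = √(4²+4²) = √32 ≈ 5.6569, ∠ = arctan(4/4) ≈ 45.00°
pole (s+620): 620 + j4 → |·| = √(620²+4²) = √384416 ≈ 620.01, ∠ = arctan(4/620) ≈ 0.37°
|H| = 100 · 2000 / 17537 ≈ 11.404
Gain = 20 log₁₀(11.404) ≈ 21.14 dB
∠H = 0.11° − 98.50° = -98.39°

21.1 dB, -98.4°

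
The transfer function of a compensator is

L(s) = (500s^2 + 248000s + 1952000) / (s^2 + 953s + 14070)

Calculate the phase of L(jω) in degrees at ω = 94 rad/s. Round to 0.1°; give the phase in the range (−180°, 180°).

9.4°

Substitute s = j94:
Numerator: 500(j94)^2 + 248000(j94) + 1952000 = -2466000 + j23312000
Denominator: (j94)^2 + 953(j94) + 14070 = 5234 + j89582
|N| = √(2466000² + 23312000²) ≈ 2.3442e+07, ∠N ≈ 96.04°
|D| = √(5234² + 89582²) ≈ 89735, ∠D ≈ 86.66°
∠L = 96.04° − 86.66° = 9.38°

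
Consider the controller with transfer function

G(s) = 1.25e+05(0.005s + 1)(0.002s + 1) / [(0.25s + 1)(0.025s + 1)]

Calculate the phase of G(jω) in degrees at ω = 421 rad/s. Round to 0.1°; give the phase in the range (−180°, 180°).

At ω = 421 rad/s:
zero (1 + j421·0.005) = 1 + j2.105 → |·| ≈ 2.3305, ∠ ≈ 64.59°
zero (1 + j421·0.002) = 1 + j0.842 → |·| ≈ 1.3073, ∠ ≈ 40.10°
pole (1 + j421·0.25) = 1 + j105.25 → |·| ≈ 105.25, ∠ ≈ 89.46°
pole (1 + j421·0.025) = 1 + j10.525 → |·| ≈ 10.572, ∠ ≈ 84.57°
∠G = (64.59° + 40.10°) − (89.46° + 84.57°) = -69.34°

-69.3°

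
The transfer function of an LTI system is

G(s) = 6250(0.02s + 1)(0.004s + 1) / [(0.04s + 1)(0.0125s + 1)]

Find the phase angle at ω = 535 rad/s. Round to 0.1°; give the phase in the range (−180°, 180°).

At ω = 535 rad/s:
zero (1 + j535·0.02) = 1 + j10.7 → |·| ≈ 10.747, ∠ ≈ 84.66°
zero (1 + j535·0.004) = 1 + j2.14 → |·| ≈ 2.3621, ∠ ≈ 64.95°
pole (1 + j535·0.04) = 1 + j21.4 → |·| ≈ 21.423, ∠ ≈ 87.32°
pole (1 + j535·0.0125) = 1 + j6.6875 → |·| ≈ 6.7619, ∠ ≈ 81.50°
∠G = (84.66° + 64.95°) − (87.32° + 81.50°) = -19.21°

-19.2°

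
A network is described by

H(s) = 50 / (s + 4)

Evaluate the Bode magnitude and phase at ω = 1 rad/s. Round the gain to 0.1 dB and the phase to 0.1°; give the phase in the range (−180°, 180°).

Substitute s = j1:
Numerator: 50 = 50 + j0
Denominator: (j1) + 4 = 4 + j1
|N| = √(50² + 0²) ≈ 50, ∠N ≈ 0.00°
|D| = √(4² + 1²) ≈ 4.1231, ∠D ≈ 14.04°
|H| = 50 / 4.1231 ≈ 12.127
Gain = 20 log₁₀(12.127) ≈ 21.68 dB
∠H = 0.00° − 14.04° = -14.04°

21.7 dB, -14.0°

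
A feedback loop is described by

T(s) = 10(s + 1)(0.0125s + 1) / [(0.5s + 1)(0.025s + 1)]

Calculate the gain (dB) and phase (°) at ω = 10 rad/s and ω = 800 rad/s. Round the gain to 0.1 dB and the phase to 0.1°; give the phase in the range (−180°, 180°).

At ω = 10 rad/s:
zero (1 + j10·1) = 1 + j10 → |·| ≈ 10.05, ∠ ≈ 84.29°
zero (1 + j10·0.0125) = 1 + j0.125 → |·| ≈ 1.0078, ∠ ≈ 7.13°
pole (1 + j10·0.5) = 1 + j5 → |·| ≈ 5.099, ∠ ≈ 78.69°
pole (1 + j10·0.025) = 1 + j0.25 → |·| ≈ 1.0308, ∠ ≈ 14.04°
|T| = 10 · 10.05 · 1.0078 / (5.099 · 1.0308) ≈ 19.27
Gain = 20 log₁₀(19.27) ≈ 25.70 dB
∠T = (84.29° + 7.13°) − (78.69° + 14.04°) = -1.31°

At ω = 800 rad/s:
zero (1 + j800·1) = 1 + j800 → |·| ≈ 800, ∠ ≈ 89.93°
zero (1 + j800·0.0125) = 1 + j10 → |·| ≈ 10.05, ∠ ≈ 84.29°
pole (1 + j800·0.5) = 1 + j400 → |·| ≈ 400, ∠ ≈ 89.86°
pole (1 + j800·0.025) = 1 + j20 → |·| ≈ 20.025, ∠ ≈ 87.14°
|T| = 10 · 800 · 10.05 / (400 · 20.025) ≈ 10.037
Gain = 20 log₁₀(10.037) ≈ 20.03 dB
∠T = (89.93° + 84.29°) − (89.86° + 87.14°) = -2.78°

ω = 10: 25.7 dB, -1.3°; ω = 800: 20.0 dB, -2.8°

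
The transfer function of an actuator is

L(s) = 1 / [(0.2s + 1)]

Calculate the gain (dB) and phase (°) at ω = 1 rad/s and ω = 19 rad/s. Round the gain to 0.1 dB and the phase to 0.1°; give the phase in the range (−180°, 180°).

ω = 1: -0.2 dB, -11.3°; ω = 19: -11.9 dB, -75.3°

At ω = 1 rad/s:
pole (1 + j1·0.2) = 1 + j0.2 → |·| ≈ 1.0198, ∠ ≈ 11.31°
|L| = 1 · 1 / (1.0198) ≈ 0.98058
Gain = 20 log₁₀(0.98058) ≈ -0.17 dB
∠L = (0°) − (11.31°) = -11.31°

At ω = 19 rad/s:
pole (1 + j19·0.2) = 1 + j3.8 → |·| ≈ 3.9294, ∠ ≈ 75.26°
|L| = 1 · 1 / (3.9294) ≈ 0.25449
Gain = 20 log₁₀(0.25449) ≈ -11.89 dB
∠L = (0°) − (75.26°) = -75.26°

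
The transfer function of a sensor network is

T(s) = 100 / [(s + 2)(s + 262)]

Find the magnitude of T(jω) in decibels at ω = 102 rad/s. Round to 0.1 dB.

-49.2 dB

At s = jω = j102:
pole (s+2): 2 + j102 → |·| = √(2²+102²) = √10408 ≈ 102.02, ∠ = arctan(102/2) ≈ 88.88°
pole (s+262): 262 + j102 → |·| = √(262²+102²) = √79048 ≈ 281.15, ∠ = arctan(102/262) ≈ 21.27°
|T| = 100 / 28683 ≈ 0.0034864
Gain = 20 log₁₀(0.0034864) ≈ -49.15 dB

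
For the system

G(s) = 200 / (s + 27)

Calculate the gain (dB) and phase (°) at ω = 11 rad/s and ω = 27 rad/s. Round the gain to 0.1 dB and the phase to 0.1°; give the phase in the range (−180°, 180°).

Substitute s = j11:
Numerator: 200 = 200 + j0
Denominator: (j11) + 27 = 27 + j11
|N| = √(200² + 0²) ≈ 200, ∠N ≈ 0.00°
|D| = √(27² + 11²) ≈ 29.155, ∠D ≈ 22.17°
|G| = 200 / 29.155 ≈ 6.8599
Gain = 20 log₁₀(6.8599) ≈ 16.73 dB
∠G = 0.00° − 22.17° = -22.17°

Substitute s = j27:
Numerator: 200 = 200 + j0
Denominator: (j27) + 27 = 27 + j27
|N| = √(200² + 0²) ≈ 200, ∠N ≈ 0.00°
|D| = √(27² + 27²) ≈ 38.184, ∠D ≈ 45.00°
|G| = 200 / 38.184 ≈ 5.2378
Gain = 20 log₁₀(5.2378) ≈ 14.38 dB
∠G = 0.00° − 45.00° = -45.00°

ω = 11: 16.7 dB, -22.2°; ω = 27: 14.4 dB, -45.0°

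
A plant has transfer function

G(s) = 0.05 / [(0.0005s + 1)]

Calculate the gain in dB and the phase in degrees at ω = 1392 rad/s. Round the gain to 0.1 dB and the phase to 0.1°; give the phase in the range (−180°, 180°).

-27.7 dB, -34.8°

At ω = 1392 rad/s:
pole (1 + j1392·0.0005) = 1 + j0.696 → |·| ≈ 1.2184, ∠ ≈ 34.84°
|G| = 0.05 · 1 / (1.2184) ≈ 0.041037
Gain = 20 log₁₀(0.041037) ≈ -27.74 dB
∠G = (0°) − (34.84°) = -34.84°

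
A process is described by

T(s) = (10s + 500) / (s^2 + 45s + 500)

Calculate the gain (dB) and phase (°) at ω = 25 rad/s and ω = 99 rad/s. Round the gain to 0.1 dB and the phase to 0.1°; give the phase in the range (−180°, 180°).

ω = 25: -6.1 dB, -69.8°; ω = 99: -19.4 dB, -91.2°

Substitute s = j25:
Numerator: 10(j25) + 500 = 500 + j250
Denominator: (j25)^2 + 45(j25) + 500 = -125 + j1125
|N| = √(500² + 250²) ≈ 559.02, ∠N ≈ 26.57°
|D| = √(125² + 1125²) ≈ 1131.9, ∠D ≈ 96.34°
|T| = 559.02 / 1131.9 ≈ 0.49388
Gain = 20 log₁₀(0.49388) ≈ -6.13 dB
∠T = 26.57° − 96.34° = -69.77°

Substitute s = j99:
Numerator: 10(j99) + 500 = 500 + j990
Denominator: (j99)^2 + 45(j99) + 500 = -9301 + j4455
|N| = √(500² + 990²) ≈ 1109.1, ∠N ≈ 63.20°
|D| = √(9301² + 4455²) ≈ 10313, ∠D ≈ 154.41°
|T| = 1109.1 / 10313 ≈ 0.10754
Gain = 20 log₁₀(0.10754) ≈ -19.37 dB
∠T = 63.20° − 154.41° = -91.21°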